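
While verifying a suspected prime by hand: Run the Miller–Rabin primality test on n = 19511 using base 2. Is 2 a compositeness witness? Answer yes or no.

n − 1 = 19510 = 2^1 · 9755, so s = 1 and d = 9755.
x_0 = 2^9755 mod 19511 = 9647.
x_0 ∉ {1, 19510} and s = 1, so 2 is a Miller–Rabin witness and 19511 is composite.

yes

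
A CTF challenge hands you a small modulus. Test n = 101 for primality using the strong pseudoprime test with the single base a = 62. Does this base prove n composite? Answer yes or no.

n − 1 = 100 = 2^2 · 25, so s = 2 and d = 25.
Repeated squaring mod 101: 62^1 ≡ 62, 62^2 ≡ 6, 62^4 ≡ 36, 62^8 ≡ 84, 62^16 ≡ 87.
25 = 16 + 8 + 1, so 62^25 ≡ 87·84·62 ≡ 10 (mod 101).
x_0 = 62^25 mod 101 = 10.
x_0 is neither 1 nor 100, so continue squaring.
x_1 = 10^2 mod 101 = 100.
x_1 ≡ −1, so 62 is not a witness.

no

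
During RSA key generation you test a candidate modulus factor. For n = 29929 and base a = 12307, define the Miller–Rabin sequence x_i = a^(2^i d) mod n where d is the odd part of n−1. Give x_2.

7094

n − 1 = 29928 = 2^3 · 3741, so s = 3 and d = 3741.
x_0 = 12307^3741 mod 29929 = 5708.
x_1 = 5708^2 mod 29929 = 18512.
x_2 = 18512^2 mod 29929 = 7094.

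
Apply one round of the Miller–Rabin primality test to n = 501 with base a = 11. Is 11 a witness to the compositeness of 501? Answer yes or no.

yes

n − 1 = 500 = 2^2 · 125, so s = 2 and d = 125.
Repeated squaring mod 501: 11^1 ≡ 11, 11^2 ≡ 121, 11^4 ≡ 112, 11^8 ≡ 19, 11^16 ≡ 361, 11^32 ≡ 61, 11^64 ≡ 214.
125 = 64 + 32 + 16 + 8 + 4 + 1, so 11^125 ≡ 214·61·361·19·112·11 ≡ 293 (mod 501).
x_0 = 11^125 mod 501 = 293.
x_0 is neither 1 nor 500, so continue squaring.
x_1 = 293^2 mod 501 = 178.
Reached i = s−1 = 1 without hitting −1: 11 is a Miller–Rabin witness and 501 is composite.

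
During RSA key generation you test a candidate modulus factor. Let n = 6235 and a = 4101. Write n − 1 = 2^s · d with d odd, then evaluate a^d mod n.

n − 1 = 6234 = 2^1 · 3117, so s = 1 and d = 3117.
Repeated squaring mod 6235: 4101^1 ≡ 4101, 4101^2 ≡ 2406, 4101^4 ≡ 2756, 4101^8 ≡ 1306, 4101^16 ≡ 3481, 4101^32 ≡ 2756, 4101^64 ≡ 1306, 4101^128 ≡ 3481, 4101^256 ≡ 2756, 4101^512 ≡ 1306, 4101^1024 ≡ 3481, 4101^2048 ≡ 2756.
3117 = 2048 + 1024 + 32 + 8 + 4 + 1, so 4101^3117 ≡ 2756·3481·2756·1306·2756·4101 ≡ 41 (mod 6235).

41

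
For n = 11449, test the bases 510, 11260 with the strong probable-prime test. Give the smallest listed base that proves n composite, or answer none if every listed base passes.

n − 1 = 11448 = 2^3 · 1431, so s = 3 and d = 1431.
Base 510: x_0 = 510^1431 mod 11449 = 11448. x_0 = 11448 ≡ −1, so 510 is not a witness.
Base 11260: x_0 = 11260^1431 mod 11449 = 7384. x_0 is neither 1 nor 11448, so continue squaring. x_1 = 7384^2 mod 11449 = 3318. x_2 = 3318^2 mod 11449 = 6635. Reached i = s−1 = 2 without hitting −1: 11260 is a Miller–Rabin witness and 11449 is composite.
The smallest witness among the given bases is 11260.

11260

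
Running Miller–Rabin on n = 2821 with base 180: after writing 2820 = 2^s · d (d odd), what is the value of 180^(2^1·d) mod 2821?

1520

n − 1 = 2820 = 2^2 · 705, so s = 2 and d = 705.
x_0 = 180^705 mod 2821 = 125.
x_1 = 125^2 mod 2821 = 1520.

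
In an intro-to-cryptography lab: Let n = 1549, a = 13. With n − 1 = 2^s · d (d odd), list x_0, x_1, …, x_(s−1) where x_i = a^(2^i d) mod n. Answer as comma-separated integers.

n − 1 = 1548 = 2^2 · 387, so s = 2 and d = 387.
x_0 = 13^387 mod 1549 = 88.
x_1 = 88^2 mod 1549 = 1548.

88, 1548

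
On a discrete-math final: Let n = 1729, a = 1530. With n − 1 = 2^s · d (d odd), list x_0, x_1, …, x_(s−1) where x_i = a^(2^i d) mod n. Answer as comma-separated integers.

911, 1, 1, 1, 1, 1

n − 1 = 1728 = 2^6 · 27, so s = 6 and d = 27.
x_0 = 1530^27 mod 1729 = 911.
x_1 = 911^2 mod 1729 = 1.
x_2 = 1^2 mod 1729 = 1.
x_3 = 1^2 mod 1729 = 1.
x_4 = 1^2 mod 1729 = 1.
x_5 = 1^2 mod 1729 = 1.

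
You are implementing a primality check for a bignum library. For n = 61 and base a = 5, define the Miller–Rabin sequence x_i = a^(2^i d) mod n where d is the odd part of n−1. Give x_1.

1

n − 1 = 60 = 2^2 · 15, so s = 2 and d = 15.
x_0 = 5^15 mod 61 = 60.
x_1 = 60^2 mod 61 = 1.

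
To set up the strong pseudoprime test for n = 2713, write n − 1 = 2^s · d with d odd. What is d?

339

Halving: 2712 → 1356 → 678 → 339; 339 is odd.
So 2712 = 2^3 · 339.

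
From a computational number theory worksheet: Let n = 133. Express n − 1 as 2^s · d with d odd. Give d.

Halving: 132 → 66 → 33; 33 is odd.
So 132 = 2^2 · 33.

33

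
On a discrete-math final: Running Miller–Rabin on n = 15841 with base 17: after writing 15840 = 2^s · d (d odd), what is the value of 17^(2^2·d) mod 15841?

218

n − 1 = 15840 = 2^5 · 495, so s = 5 and d = 495.
x_0 = 17^495 mod 15841 = 10198.
x_1 = 10198^2 mod 15841 = 3039.
x_2 = 3039^2 mod 15841 = 218.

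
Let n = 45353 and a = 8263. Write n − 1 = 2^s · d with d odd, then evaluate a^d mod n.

n − 1 = 45352 = 2^3 · 5669, so s = 3 and d = 5669.
8263^5669 mod 45353 = 7761.

7761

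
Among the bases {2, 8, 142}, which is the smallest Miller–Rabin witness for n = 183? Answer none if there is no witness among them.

2

n − 1 = 182 = 2^1 · 91, so s = 1 and d = 91.
Base 2: x_0 = 2^91 mod 183 = 59. x_0 ∉ {1, 182} and s = 1, so 2 is a Miller–Rabin witness and 183 is composite.
Base 8: x_0 = 8^91 mod 183 = 53. x_0 ∉ {1, 182} and s = 1, so 8 is a Miller–Rabin witness and 183 is composite.
Base 142: x_0 = 142^91 mod 183 = 142. x_0 ∉ {1, 182} and s = 1, so 142 is a Miller–Rabin witness and 183 is composite.
The smallest witness among the given bases is 2.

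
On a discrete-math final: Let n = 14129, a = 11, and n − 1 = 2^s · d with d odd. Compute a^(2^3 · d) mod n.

8678

n − 1 = 14128 = 2^4 · 883, so s = 4 and d = 883.
x_0 = 11^883 mod 14129 = 7301.
x_1 = 7301^2 mod 14129 = 10013.
x_2 = 10013^2 mod 14129 = 785.
x_3 = 785^2 mod 14129 = 8678.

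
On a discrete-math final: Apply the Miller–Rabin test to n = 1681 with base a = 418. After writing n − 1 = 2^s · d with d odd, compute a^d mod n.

n − 1 = 1680 = 2^4 · 105, so s = 4 and d = 105.
Repeated squaring mod 1681: 418^1 ≡ 418, 418^2 ≡ 1581, 418^4 ≡ 1595, 418^8 ≡ 672, 418^16 ≡ 1076, 418^32 ≡ 1248, 418^64 ≡ 898.
105 = 64 + 32 + 8 + 1, so 418^105 ≡ 898·1248·672·418 ≡ 706 (mod 1681).

706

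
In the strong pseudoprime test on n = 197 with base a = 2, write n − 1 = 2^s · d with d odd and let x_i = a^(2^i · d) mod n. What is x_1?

196

n − 1 = 196 = 2^2 · 49, so s = 2 and d = 49.
By repeated squaring, 2^49 ≡ 183 (mod 197).
x_0 = 183.
x_1 = 183^2 mod 197 = 196.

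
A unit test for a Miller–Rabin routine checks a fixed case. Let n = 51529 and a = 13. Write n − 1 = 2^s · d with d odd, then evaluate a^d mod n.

n − 1 = 51528 = 2^3 · 6441, so s = 3 and d = 6441.
13^6441 mod 51529 = 32914.

32914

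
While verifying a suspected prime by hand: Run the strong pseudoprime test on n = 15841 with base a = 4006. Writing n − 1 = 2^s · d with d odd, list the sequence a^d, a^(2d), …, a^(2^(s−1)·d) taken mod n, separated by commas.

1, 1, 1, 1, 1

n − 1 = 15840 = 2^5 · 495, so s = 5 and d = 495.
x_0 = 4006^495 mod 15841 = 1.
x_1 = 1^2 mod 15841 = 1.
x_2 = 1^2 mod 15841 = 1.
x_3 = 1^2 mod 15841 = 1.
x_4 = 1^2 mod 15841 = 1.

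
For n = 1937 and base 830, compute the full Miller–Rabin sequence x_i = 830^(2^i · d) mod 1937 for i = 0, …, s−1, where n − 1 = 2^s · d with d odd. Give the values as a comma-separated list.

n − 1 = 1936 = 2^4 · 121, so s = 4 and d = 121.
x_0 = 830^121 mod 1937 = 323.
x_1 = 323^2 mod 1937 = 1668.
x_2 = 1668^2 mod 1937 = 692.
x_3 = 692^2 mod 1937 = 425.

323, 1668, 692, 425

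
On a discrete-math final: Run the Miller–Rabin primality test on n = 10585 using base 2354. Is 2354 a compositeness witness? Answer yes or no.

n − 1 = 10584 = 2^3 · 1323, so s = 3 and d = 1323.
x_0 = 2354^1323 mod 10585 = 10584.
x_0 = 10584 ≡ −1, so 2354 is not a witness.

no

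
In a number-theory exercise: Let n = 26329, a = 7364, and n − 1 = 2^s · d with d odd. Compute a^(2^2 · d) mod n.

n − 1 = 26328 = 2^3 · 3291, so s = 3 and d = 3291.
x_0 = 7364^3291 mod 26329 = 9269.
x_1 = 9269^2 mod 26329 = 2834.
x_2 = 2834^2 mod 26329 = 1211.

1211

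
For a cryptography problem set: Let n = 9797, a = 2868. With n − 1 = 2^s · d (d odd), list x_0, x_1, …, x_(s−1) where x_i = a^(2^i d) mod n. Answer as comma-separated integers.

n − 1 = 9796 = 2^2 · 2449, so s = 2 and d = 2449.
x_0 = 2868^2449 mod 9797 = 7123.
x_1 = 7123^2 mod 9797 = 8263.

7123, 8263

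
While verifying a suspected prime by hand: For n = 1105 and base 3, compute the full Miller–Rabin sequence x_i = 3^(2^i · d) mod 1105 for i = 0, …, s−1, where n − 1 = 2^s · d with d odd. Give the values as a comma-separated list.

n − 1 = 1104 = 2^4 · 69, so s = 4 and d = 69.
x_0 = 3^69 mod 1105 = 1093.
x_1 = 1093^2 mod 1105 = 144.
x_2 = 144^2 mod 1105 = 846.
x_3 = 846^2 mod 1105 = 781.

1093, 144, 846, 781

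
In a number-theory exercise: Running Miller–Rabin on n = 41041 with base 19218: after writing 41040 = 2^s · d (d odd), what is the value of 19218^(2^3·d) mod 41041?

1

n − 1 = 41040 = 2^4 · 2565, so s = 4 and d = 2565.
x_0 = 19218^2565 mod 41041 = 27754.
x_1 = 27754^2 mod 41041 = 27028.
x_2 = 27028^2 mod 41041 = 24025.
x_3 = 24025^2 mod 41041 = 1.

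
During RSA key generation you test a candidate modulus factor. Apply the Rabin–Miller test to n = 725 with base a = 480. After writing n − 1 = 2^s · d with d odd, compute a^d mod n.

600

n − 1 = 724 = 2^2 · 181, so s = 2 and d = 181.
480^181 mod 725 = 600.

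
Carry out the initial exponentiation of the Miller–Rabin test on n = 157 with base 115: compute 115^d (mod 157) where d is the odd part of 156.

n − 1 = 156 = 2^2 · 39, so s = 2 and d = 39.
115^39 mod 157 = 1.

1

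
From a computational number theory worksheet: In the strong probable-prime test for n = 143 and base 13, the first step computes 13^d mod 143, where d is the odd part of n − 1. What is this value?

n − 1 = 142 = 2^1 · 71, so s = 1 and d = 71.
By repeated squaring, 13^71 ≡ 13 (mod 143).

13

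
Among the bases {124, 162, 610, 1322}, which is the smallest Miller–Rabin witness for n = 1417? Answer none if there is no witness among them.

n − 1 = 1416 = 2^3 · 177, so s = 3 and d = 177.
Base 124: x_0 = 124^177 mod 1417 = 502. x_0 is neither 1 nor 1416, so continue squaring. x_1 = 502^2 mod 1417 = 1195. x_2 = 1195^2 mod 1417 = 1106. Reached i = s−1 = 2 without hitting −1: 124 is a Miller–Rabin witness and 1417 is composite.
Base 162: x_0 = 162^177 mod 1417 = 1331. x_0 is neither 1 nor 1416, so continue squaring. x_1 = 1331^2 mod 1417 = 311. x_2 = 311^2 mod 1417 = 365. Reached i = s−1 = 2 without hitting −1: 162 is a Miller–Rabin witness and 1417 is composite.
Base 610: x_0 = 610^177 mod 1417 = 1182. x_0 is neither 1 nor 1416, so continue squaring. x_1 = 1182^2 mod 1417 = 1379. x_2 = 1379^2 mod 1417 = 27. Reached i = s−1 = 2 without hitting −1: 610 is a Miller–Rabin witness and 1417 is composite.
Base 1322: x_0 = 1322^177 mod 1417 = 599. x_0 is neither 1 nor 1416, so continue squaring. x_1 = 599^2 mod 1417 = 300. x_2 = 300^2 mod 1417 = 729. Reached i = s−1 = 2 without hitting −1: 1322 is a Miller–Rabin witness and 1417 is composite.
The smallest witness among the given bases is 124.

124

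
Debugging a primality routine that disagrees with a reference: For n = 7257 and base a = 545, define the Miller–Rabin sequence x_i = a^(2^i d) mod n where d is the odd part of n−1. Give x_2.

n − 1 = 7256 = 2^3 · 907, so s = 3 and d = 907.
x_0 = 545^907 mod 7257 = 3668.
x_1 = 3668^2 mod 7257 = 7003.
x_2 = 7003^2 mod 7257 = 6460.

6460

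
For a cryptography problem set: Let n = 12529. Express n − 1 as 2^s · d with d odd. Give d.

Halving: 12528 → 6264 → 3132 → 1566 → 783; 783 is odd.
So 12528 = 2^4 · 783.

783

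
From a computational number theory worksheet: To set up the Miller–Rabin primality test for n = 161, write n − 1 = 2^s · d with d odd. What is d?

Halving: 160 → 80 → 40 → 20 → 10 → 5; 5 is odd.
So 160 = 2^5 · 5.

5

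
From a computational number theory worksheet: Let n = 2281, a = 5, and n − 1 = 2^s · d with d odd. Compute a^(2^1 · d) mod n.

n − 1 = 2280 = 2^3 · 285, so s = 3 and d = 285.
x_0 = 5^285 mod 2281 = 710.
x_1 = 710^2 mod 2281 = 2280.

2280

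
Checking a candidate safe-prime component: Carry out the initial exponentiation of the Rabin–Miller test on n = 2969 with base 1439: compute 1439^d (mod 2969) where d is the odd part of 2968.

n − 1 = 2968 = 2^3 · 371, so s = 3 and d = 371.
Repeated squaring mod 2969: 1439^1 ≡ 1439, 1439^2 ≡ 1328, 1439^4 ≡ 2967, 1439^8 ≡ 4, 1439^16 ≡ 16, 1439^32 ≡ 256, 1439^64 ≡ 218, 1439^128 ≡ 20, 1439^256 ≡ 400.
371 = 256 + 64 + 32 + 16 + 2 + 1, so 1439^371 ≡ 400·218·256·16·1328·1439 ≡ 544 (mod 2969).

544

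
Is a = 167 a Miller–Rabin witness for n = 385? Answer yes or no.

yes

n − 1 = 384 = 2^7 · 3, so s = 7 and d = 3.
x_0 = 167^3 mod 385 = 118.
x_0 is neither 1 nor 384, so continue squaring.
x_1 = 118^2 mod 385 = 64.
x_2 = 64^2 mod 385 = 246.
x_3 = 246^2 mod 385 = 71.
x_4 = 71^2 mod 385 = 36.
x_5 = 36^2 mod 385 = 141.
x_6 = 141^2 mod 385 = 246.
Reached i = s−1 = 6 without hitting −1: 167 is a Miller–Rabin witness and 385 is composite.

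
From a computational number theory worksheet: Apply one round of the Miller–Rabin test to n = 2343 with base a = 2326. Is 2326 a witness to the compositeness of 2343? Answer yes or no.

yes

n − 1 = 2342 = 2^1 · 1171, so s = 1 and d = 1171.
By repeated squaring, 2326^1171 ≡ 2326 (mod 2343).
x_0 = 2326^1171 mod 2343 = 2326.
x_0 ∉ {1, 2342} and s = 1, so 2326 is a Miller–Rabin witness and 2343 is composite.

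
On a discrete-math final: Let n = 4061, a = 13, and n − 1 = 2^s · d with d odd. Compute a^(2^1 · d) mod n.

893

n − 1 = 4060 = 2^2 · 1015, so s = 2 and d = 1015.
By repeated squaring, 13^1015 ≡ 3374 (mod 4061).
x_0 = 3374.
x_1 = 3374^2 mod 4061 = 893.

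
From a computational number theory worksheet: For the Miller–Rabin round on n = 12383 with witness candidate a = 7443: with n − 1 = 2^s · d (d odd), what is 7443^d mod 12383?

12079

n − 1 = 12382 = 2^1 · 6191, so s = 1 and d = 6191.
7443^6191 mod 12383 = 12079.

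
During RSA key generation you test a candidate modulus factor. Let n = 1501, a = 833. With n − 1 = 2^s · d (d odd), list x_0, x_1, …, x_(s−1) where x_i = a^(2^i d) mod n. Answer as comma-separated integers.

140, 87

n − 1 = 1500 = 2^2 · 375, so s = 2 and d = 375.
x_0 = 833^375 mod 1501 = 140.
x_1 = 140^2 mod 1501 = 87.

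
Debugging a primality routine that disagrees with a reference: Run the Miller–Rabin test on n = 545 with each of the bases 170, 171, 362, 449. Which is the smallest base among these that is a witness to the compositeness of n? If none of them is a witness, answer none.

n − 1 = 544 = 2^5 · 17, so s = 5 and d = 17.
Base 170: x_0 = 170^17 mod 545 = 510. x_0 is neither 1 nor 544, so continue squaring. x_1 = 510^2 mod 545 = 135. x_2 = 135^2 mod 545 = 240. x_3 = 240^2 mod 545 = 375. x_4 = 375^2 mod 545 = 15. Reached i = s−1 = 4 without hitting −1: 170 is a Miller–Rabin witness and 545 is composite.
Base 171: x_0 = 171^17 mod 545 = 166. x_0 is neither 1 nor 544, so continue squaring. x_1 = 166^2 mod 545 = 306. x_2 = 306^2 mod 545 = 441. x_3 = 441^2 mod 545 = 461. x_4 = 461^2 mod 545 = 516. Reached i = s−1 = 4 without hitting −1: 171 is a Miller–Rabin witness and 545 is composite.
Base 362: x_0 = 362^17 mod 545 = 307. x_0 is neither 1 nor 544, so continue squaring. x_1 = 307^2 mod 545 = 509. x_2 = 509^2 mod 545 = 206. x_3 = 206^2 mod 545 = 471. x_4 = 471^2 mod 545 = 26. Reached i = s−1 = 4 without hitting −1: 362 is a Miller–Rabin witness and 545 is composite.
Base 449: x_0 = 449^17 mod 545 = 399. x_0 is neither 1 nor 544, so continue squaring. x_1 = 399^2 mod 545 = 61. x_2 = 61^2 mod 545 = 451. x_3 = 451^2 mod 545 = 116. x_4 = 116^2 mod 545 = 376. Reached i = s−1 = 4 without hitting −1: 449 is a Miller–Rabin witness and 545 is composite.
The smallest witness among the given bases is 170.

170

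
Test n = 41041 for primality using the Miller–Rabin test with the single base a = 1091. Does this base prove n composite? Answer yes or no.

n − 1 = 41040 = 2^4 · 2565, so s = 4 and d = 2565.
x_0 = 1091^2565 mod 41041 = 41040.
x_0 = 41040 ≡ −1, so 1091 is not a witness.

no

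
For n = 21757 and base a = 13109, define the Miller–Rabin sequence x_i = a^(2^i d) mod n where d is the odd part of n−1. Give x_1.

21756

n − 1 = 21756 = 2^2 · 5439, so s = 2 and d = 5439.
x_0 = 13109^5439 mod 21757 = 1043.
x_1 = 1043^2 mod 21757 = 21756.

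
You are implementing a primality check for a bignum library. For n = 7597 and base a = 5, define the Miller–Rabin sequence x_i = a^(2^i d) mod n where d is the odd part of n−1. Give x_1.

n − 1 = 7596 = 2^2 · 1899, so s = 2 and d = 1899.
x_0 = 5^1899 mod 7597 = 4175.
x_1 = 4175^2 mod 7597 = 3107.

3107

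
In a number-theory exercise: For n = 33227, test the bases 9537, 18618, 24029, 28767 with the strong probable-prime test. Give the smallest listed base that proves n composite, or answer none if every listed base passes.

18618

n − 1 = 33226 = 2^1 · 16613, so s = 1 and d = 16613.
Base 9537: x_0 = 9537^16613 mod 33227 = 1. x_0 = 1, so 9537 is not a witness.
Base 18618: x_0 = 18618^16613 mod 33227 = 16987. x_0 ∉ {1, 33226} and s = 1, so 18618 is a Miller–Rabin witness and 33227 is composite.
Base 24029: x_0 = 24029^16613 mod 33227 = 31483. x_0 ∉ {1, 33226} and s = 1, so 24029 is a Miller–Rabin witness and 33227 is composite.
Base 28767: x_0 = 28767^16613 mod 33227 = 19624. x_0 ∉ {1, 33226} and s = 1, so 28767 is a Miller–Rabin witness and 33227 is composite.
The smallest witness among the given bases is 18618.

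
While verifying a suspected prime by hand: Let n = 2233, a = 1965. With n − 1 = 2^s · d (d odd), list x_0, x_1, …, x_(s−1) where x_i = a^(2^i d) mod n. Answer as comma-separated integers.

1889, 2220, 169

n − 1 = 2232 = 2^3 · 279, so s = 3 and d = 279.
x_0 = 1965^279 mod 2233 = 1889.
x_1 = 1889^2 mod 2233 = 2220.
x_2 = 2220^2 mod 2233 = 169.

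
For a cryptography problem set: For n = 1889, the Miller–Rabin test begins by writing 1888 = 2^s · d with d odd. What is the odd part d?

Halving: 1888 → 944 → 472 → 236 → 118 → 59; 59 is odd.
So 1888 = 2^5 · 59.

59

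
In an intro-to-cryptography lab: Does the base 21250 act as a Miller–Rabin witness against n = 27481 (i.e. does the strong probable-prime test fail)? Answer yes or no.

n − 1 = 27480 = 2^3 · 3435, so s = 3 and d = 3435.
x_0 = 21250^3435 mod 27481 = 22318.
x_0 is neither 1 nor 27480, so continue squaring.
x_1 = 22318^2 mod 27481 = 27480.
x_1 ≡ −1, so 21250 is not a witness.

no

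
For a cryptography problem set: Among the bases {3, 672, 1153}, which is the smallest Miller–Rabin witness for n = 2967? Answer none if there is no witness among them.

3

n − 1 = 2966 = 2^1 · 1483, so s = 1 and d = 1483.
Base 3: x_0 = 3^1483 mod 2967 = 915. x_0 ∉ {1, 2966} and s = 1, so 3 is a Miller–Rabin witness and 2967 is composite.
Base 672: x_0 = 672^1483 mod 2967 = 954. x_0 ∉ {1, 2966} and s = 1, so 672 is a Miller–Rabin witness and 2967 is composite.
Base 1153: x_0 = 1153^1483 mod 2967 = 1306. x_0 ∉ {1, 2966} and s = 1, so 1153 is a Miller–Rabin witness and 2967 is composite.
The smallest witness among the given bases is 3.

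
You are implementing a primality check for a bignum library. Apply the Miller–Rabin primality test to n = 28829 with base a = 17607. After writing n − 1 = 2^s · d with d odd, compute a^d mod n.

n − 1 = 28828 = 2^2 · 7207, so s = 2 and d = 7207.
17607^7207 mod 28829 = 20526.

20526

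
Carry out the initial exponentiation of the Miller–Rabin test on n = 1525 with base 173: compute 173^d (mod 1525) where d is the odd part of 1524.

1273

n − 1 = 1524 = 2^2 · 381, so s = 2 and d = 381.
173^381 mod 1525 = 1273.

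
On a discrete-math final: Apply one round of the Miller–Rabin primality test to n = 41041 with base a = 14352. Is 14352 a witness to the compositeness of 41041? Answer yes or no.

yes

n − 1 = 41040 = 2^4 · 2565, so s = 4 and d = 2565.
By repeated squaring, 14352^2565 ≡ 15366 (mod 41041).
x_0 = 14352^2565 mod 41041 = 15366.
x_0 is neither 1 nor 41040, so continue squaring.
x_1 = 15366^2 mod 41041 = 5083.
x_2 = 5083^2 mod 41041 = 22100.
x_3 = 22100^2 mod 41041 = 22100.
Reached i = s−1 = 3 without hitting −1: 14352 is a Miller–Rabin witness and 41041 is composite.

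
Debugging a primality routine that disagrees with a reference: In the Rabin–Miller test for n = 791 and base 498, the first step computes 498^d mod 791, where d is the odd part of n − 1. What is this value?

n − 1 = 790 = 2^1 · 395, so s = 1 and d = 395.
Repeated squaring mod 791: 498^1 ≡ 498, 498^2 ≡ 421, 498^4 ≡ 57, 498^8 ≡ 85, 498^16 ≡ 106, 498^32 ≡ 162, 498^64 ≡ 141, 498^128 ≡ 106, 498^256 ≡ 162.
395 = 256 + 128 + 8 + 2 + 1, so 498^395 ≡ 162·106·85·421·498 ≡ 183 (mod 791).

183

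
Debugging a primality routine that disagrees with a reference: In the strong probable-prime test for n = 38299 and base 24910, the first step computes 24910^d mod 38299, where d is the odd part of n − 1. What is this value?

n − 1 = 38298 = 2^1 · 19149, so s = 1 and d = 19149.
24910^19149 mod 38299 = 1.

1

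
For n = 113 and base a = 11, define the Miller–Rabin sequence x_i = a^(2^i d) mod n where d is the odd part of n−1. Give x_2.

n − 1 = 112 = 2^4 · 7, so s = 4 and d = 7.
x_0 = 11^7 mod 113 = 95.
x_1 = 95^2 mod 113 = 98.
x_2 = 98^2 mod 113 = 112.

112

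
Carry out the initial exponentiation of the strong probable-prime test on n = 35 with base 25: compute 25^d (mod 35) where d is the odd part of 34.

n − 1 = 34 = 2^1 · 17, so s = 1 and d = 17.
Repeated squaring mod 35: 25^1 ≡ 25, 25^2 ≡ 30, 25^4 ≡ 25, 25^8 ≡ 30, 25^16 ≡ 25.
17 = 16 + 1, so 25^17 ≡ 25·25 ≡ 30 (mod 35).

30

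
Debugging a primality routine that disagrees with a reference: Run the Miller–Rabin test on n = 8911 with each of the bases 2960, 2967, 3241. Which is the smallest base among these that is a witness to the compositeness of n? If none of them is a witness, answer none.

n − 1 = 8910 = 2^1 · 4455, so s = 1 and d = 4455.
Base 2960: x_0 = 2960^4455 mod 8911 = 8910. x_0 = 8910 ≡ −1, so 2960 is not a witness.
Base 2967: x_0 = 2967^4455 mod 8911 = 8644. x_0 ∉ {1, 8910} and s = 1, so 2967 is a Miller–Rabin witness and 8911 is composite.
Base 3241: x_0 = 3241^4455 mod 8911 = 1274. x_0 ∉ {1, 8910} and s = 1, so 3241 is a Miller–Rabin witness and 8911 is composite.
The smallest witness among the given bases is 2967.

2967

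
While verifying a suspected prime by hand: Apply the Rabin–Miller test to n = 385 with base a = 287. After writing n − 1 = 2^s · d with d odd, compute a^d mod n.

n − 1 = 384 = 2^7 · 3, so s = 7 and d = 3.
287^3 mod 385 = 133.

133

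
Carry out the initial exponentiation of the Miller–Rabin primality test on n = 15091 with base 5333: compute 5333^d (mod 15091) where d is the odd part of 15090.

n − 1 = 15090 = 2^1 · 7545, so s = 1 and d = 7545.
5333^7545 mod 15091 = 1.

1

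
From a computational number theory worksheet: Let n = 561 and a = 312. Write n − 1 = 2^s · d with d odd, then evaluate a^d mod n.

12

n − 1 = 560 = 2^4 · 35, so s = 4 and d = 35.
312^35 mod 561 = 12.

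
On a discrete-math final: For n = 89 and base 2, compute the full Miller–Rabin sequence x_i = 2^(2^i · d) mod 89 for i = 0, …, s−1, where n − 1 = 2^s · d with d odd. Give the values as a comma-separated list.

1, 1, 1

n − 1 = 88 = 2^3 · 11, so s = 3 and d = 11.
x_0 = 2^11 mod 89 = 1.
x_1 = 1^2 mod 89 = 1.
x_2 = 1^2 mod 89 = 1.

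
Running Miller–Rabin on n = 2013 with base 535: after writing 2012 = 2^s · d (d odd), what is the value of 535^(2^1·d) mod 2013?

169

n − 1 = 2012 = 2^2 · 503, so s = 2 and d = 503.
x_0 = 535^503 mod 2013 = 13.
x_1 = 13^2 mod 2013 = 169.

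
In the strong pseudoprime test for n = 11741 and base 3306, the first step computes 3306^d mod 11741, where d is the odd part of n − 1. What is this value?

8137

n − 1 = 11740 = 2^2 · 2935, so s = 2 and d = 2935.
By repeated squaring, 3306^2935 ≡ 8137 (mod 11741).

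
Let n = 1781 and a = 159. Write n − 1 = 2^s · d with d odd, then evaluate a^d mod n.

n − 1 = 1780 = 2^2 · 445, so s = 2 and d = 445.
159^445 mod 1781 = 510.

510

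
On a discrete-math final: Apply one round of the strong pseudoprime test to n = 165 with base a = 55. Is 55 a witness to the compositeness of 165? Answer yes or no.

yes

n − 1 = 164 = 2^2 · 41, so s = 2 and d = 41.
x_0 = 55^41 mod 165 = 55.
x_0 is neither 1 nor 164, so continue squaring.
x_1 = 55^2 mod 165 = 55.
Reached i = s−1 = 1 without hitting −1: 55 is a Miller–Rabin witness and 165 is composite.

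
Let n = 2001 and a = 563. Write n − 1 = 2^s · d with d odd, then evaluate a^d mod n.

n − 1 = 2000 = 2^4 · 125, so s = 4 and d = 125.
563^125 mod 2001 = 1781.

1781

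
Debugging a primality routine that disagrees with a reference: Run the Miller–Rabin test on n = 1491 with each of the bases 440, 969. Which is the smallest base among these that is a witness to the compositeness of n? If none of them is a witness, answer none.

n − 1 = 1490 = 2^1 · 745, so s = 1 and d = 745.
Base 440: x_0 = 440^745 mod 1491 = 1490. x_0 = 1490 ≡ −1, so 440 is not a witness.
Base 969: x_0 = 969^745 mod 1491 = 780. x_0 ∉ {1, 1490} and s = 1, so 969 is a Miller–Rabin witness and 1491 is composite.
The smallest witness among the given bases is 969.

969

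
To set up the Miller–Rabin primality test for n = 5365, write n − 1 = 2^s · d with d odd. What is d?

Halving: 5364 → 2682 → 1341; 1341 is odd.
So 5364 = 2^2 · 1341.

1341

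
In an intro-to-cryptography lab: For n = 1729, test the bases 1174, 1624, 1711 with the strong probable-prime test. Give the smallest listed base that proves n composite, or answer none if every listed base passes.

1624

n − 1 = 1728 = 2^6 · 27, so s = 6 and d = 27.
Base 1174: x_0 = 1174^27 mod 1729 = 1728. x_0 = 1728 ≡ −1, so 1174 is not a witness.
Base 1624: x_0 = 1624^27 mod 1729 = 77. x_0 is neither 1 nor 1728, so continue squaring. x_1 = 77^2 mod 1729 = 742. x_2 = 742^2 mod 1729 = 742. x_3 = 742^2 mod 1729 = 742. x_4 = 742^2 mod 1729 = 742. x_5 = 742^2 mod 1729 = 742. Reached i = s−1 = 5 without hitting −1: 1624 is a Miller–Rabin witness and 1729 is composite.
Base 1711: x_0 = 1711^27 mod 1729 = 1084. x_0 is neither 1 nor 1728, so continue squaring. x_1 = 1084^2 mod 1729 = 1065. x_2 = 1065^2 mod 1729 = 1. x_2 = 1 but x_1 ≠ ±1, a nontrivial square root of 1 — 1711 is a witness and 1729 is composite.
The smallest witness among the given bases is 1624.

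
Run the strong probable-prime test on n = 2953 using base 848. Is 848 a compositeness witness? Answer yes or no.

no

n − 1 = 2952 = 2^3 · 369, so s = 3 and d = 369.
By repeated squaring, 848^369 ≡ 1727 (mod 2953).
x_0 = 848^369 mod 2953 = 1727.
x_0 is neither 1 nor 2952, so continue squaring.
x_1 = 1727^2 mod 2953 = 2952.
x_1 ≡ −1, so 848 is not a witness.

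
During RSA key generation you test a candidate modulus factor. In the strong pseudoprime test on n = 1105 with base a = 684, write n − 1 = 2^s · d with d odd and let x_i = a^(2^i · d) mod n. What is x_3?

n − 1 = 1104 = 2^4 · 69, so s = 4 and d = 69.
x_0 = 684^69 mod 1105 = 684.
x_1 = 684^2 mod 1105 = 441.
x_2 = 441^2 mod 1105 = 1.
x_3 = 1^2 mod 1105 = 1.

1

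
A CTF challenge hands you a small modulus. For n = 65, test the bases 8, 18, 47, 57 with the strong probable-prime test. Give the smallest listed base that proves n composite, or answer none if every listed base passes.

n − 1 = 64 = 2^6 · 1, so s = 6 and d = 1.
Base 8: x_0 = 8^1 mod 65 = 8. x_0 is neither 1 nor 64, so continue squaring. x_1 = 8^2 mod 65 = 64. x_1 ≡ −1, so 8 is not a witness.
Base 18: x_0 = 18^1 mod 65 = 18. x_0 is neither 1 nor 64, so continue squaring. x_1 = 18^2 mod 65 = 64. x_1 ≡ −1, so 18 is not a witness.
Base 47: x_0 = 47^1 mod 65 = 47. x_0 is neither 1 nor 64, so continue squaring. x_1 = 47^2 mod 65 = 64. x_1 ≡ −1, so 47 is not a witness.
Base 57: x_0 = 57^1 mod 65 = 57. x_0 is neither 1 nor 64, so continue squaring. x_1 = 57^2 mod 65 = 64. x_1 ≡ −1, so 57 is not a witness.
No listed base is a witness for 65.

none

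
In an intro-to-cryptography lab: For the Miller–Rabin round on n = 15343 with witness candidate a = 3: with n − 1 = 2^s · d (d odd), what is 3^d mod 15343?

2264

n − 1 = 15342 = 2^1 · 7671, so s = 1 and d = 7671.
3^7671 mod 15343 = 2264.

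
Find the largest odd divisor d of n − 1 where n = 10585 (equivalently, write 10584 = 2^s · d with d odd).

1323

Halving: 10584 → 5292 → 2646 → 1323; 1323 is odd.
So 10584 = 2^3 · 1323.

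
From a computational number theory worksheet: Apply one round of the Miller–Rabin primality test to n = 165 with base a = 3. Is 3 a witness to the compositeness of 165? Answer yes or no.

n − 1 = 164 = 2^2 · 41, so s = 2 and d = 41.
x_0 = 3^41 mod 165 = 3.
x_0 is neither 1 nor 164, so continue squaring.
x_1 = 3^2 mod 165 = 9.
Reached i = s−1 = 1 without hitting −1: 3 is a Miller–Rabin witness and 165 is composite.

yes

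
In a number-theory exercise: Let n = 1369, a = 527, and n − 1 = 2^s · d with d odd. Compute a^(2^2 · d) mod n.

334

n − 1 = 1368 = 2^3 · 171, so s = 3 and d = 171.
x_0 = 527^171 mod 1369 = 1111.
x_1 = 1111^2 mod 1369 = 852.
x_2 = 852^2 mod 1369 = 334.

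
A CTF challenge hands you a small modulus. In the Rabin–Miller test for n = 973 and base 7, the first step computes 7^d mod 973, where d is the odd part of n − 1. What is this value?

203

n − 1 = 972 = 2^2 · 243, so s = 2 and d = 243.
7^243 mod 973 = 203.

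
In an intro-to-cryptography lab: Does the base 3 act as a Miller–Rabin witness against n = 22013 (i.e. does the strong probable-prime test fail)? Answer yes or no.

no

n − 1 = 22012 = 2^2 · 5503, so s = 2 and d = 5503.
x_0 = 3^5503 mod 22013 = 16897.
x_0 is neither 1 nor 22012, so continue squaring.
x_1 = 16897^2 mod 22013 = 22012.
x_1 ≡ −1, so 3 is not a witness.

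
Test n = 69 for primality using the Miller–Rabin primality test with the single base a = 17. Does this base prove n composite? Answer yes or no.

n − 1 = 68 = 2^2 · 17, so s = 2 and d = 17.
Repeated squaring mod 69: 17^1 ≡ 17, 17^2 ≡ 13, 17^4 ≡ 31, 17^8 ≡ 64, 17^16 ≡ 25.
17 = 16 + 1, so 17^17 ≡ 25·17 ≡ 11 (mod 69).
x_0 = 17^17 mod 69 = 11.
x_0 is neither 1 nor 68, so continue squaring.
x_1 = 11^2 mod 69 = 52.
Reached i = s−1 = 1 without hitting −1: 17 is a Miller–Rabin witness and 69 is composite.

yes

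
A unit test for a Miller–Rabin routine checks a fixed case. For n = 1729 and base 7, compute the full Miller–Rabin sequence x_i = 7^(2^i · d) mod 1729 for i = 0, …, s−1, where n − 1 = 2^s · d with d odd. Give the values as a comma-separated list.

343, 77, 742, 742, 742, 742

n − 1 = 1728 = 2^6 · 27, so s = 6 and d = 27.
x_0 = 7^27 mod 1729 = 343.
x_1 = 343^2 mod 1729 = 77.
x_2 = 77^2 mod 1729 = 742.
x_3 = 742^2 mod 1729 = 742.
x_4 = 742^2 mod 1729 = 742.
x_5 = 742^2 mod 1729 = 742.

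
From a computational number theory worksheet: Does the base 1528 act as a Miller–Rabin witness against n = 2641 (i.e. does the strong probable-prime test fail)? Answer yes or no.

no

n − 1 = 2640 = 2^4 · 165, so s = 4 and d = 165.
x_0 = 1528^165 mod 2641 = 2640.
x_0 = 2640 ≡ −1, so 1528 is not a witness.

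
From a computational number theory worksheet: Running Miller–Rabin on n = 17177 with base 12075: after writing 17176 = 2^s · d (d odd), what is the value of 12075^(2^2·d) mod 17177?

n − 1 = 17176 = 2^3 · 2147, so s = 3 and d = 2147.
x_0 = 12075^2147 mod 17177 = 8577.
x_1 = 8577^2 mod 17177 = 13015.
x_2 = 13015^2 mod 17177 = 7828.

7828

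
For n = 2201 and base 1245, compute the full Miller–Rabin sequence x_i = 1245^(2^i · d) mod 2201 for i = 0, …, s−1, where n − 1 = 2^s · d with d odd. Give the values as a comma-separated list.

n − 1 = 2200 = 2^3 · 275, so s = 3 and d = 275.
x_0 = 1245^275 mod 2201 = 955.
x_1 = 955^2 mod 2201 = 811.
x_2 = 811^2 mod 2201 = 1823.

955, 811, 1823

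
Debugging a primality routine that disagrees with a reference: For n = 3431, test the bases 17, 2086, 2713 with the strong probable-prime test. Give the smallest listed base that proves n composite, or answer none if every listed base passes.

n − 1 = 3430 = 2^1 · 1715, so s = 1 and d = 1715.
Base 17: x_0 = 17^1715 mod 3431 = 2439. x_0 ∉ {1, 3430} and s = 1, so 17 is a Miller–Rabin witness and 3431 is composite.
Base 2086: x_0 = 2086^1715 mod 3431 = 2258. x_0 ∉ {1, 3430} and s = 1, so 2086 is a Miller–Rabin witness and 3431 is composite.
Base 2713: x_0 = 2713^1715 mod 3431 = 682. x_0 ∉ {1, 3430} and s = 1, so 2713 is a Miller–Rabin witness and 3431 is composite.
The smallest witness among the given bases is 17.

17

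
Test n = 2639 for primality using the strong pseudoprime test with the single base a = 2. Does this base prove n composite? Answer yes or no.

yes

n − 1 = 2638 = 2^1 · 1319, so s = 1 and d = 1319.
Repeated squaring mod 2639: 2^1 ≡ 2, 2^2 ≡ 4, 2^4 ≡ 16, 2^8 ≡ 256, 2^16 ≡ 2200, 2^32 ≡ 74, 2^64 ≡ 198, 2^128 ≡ 2258, 2^256 ≡ 16, 2^512 ≡ 256, 2^1024 ≡ 2200.
1319 = 1024 + 256 + 32 + 4 + 2 + 1, so 2^1319 ≡ 2200·16·74·16·4·2 ≡ 501 (mod 2639).
x_0 = 2^1319 mod 2639 = 501.
x_0 ∉ {1, 2638} and s = 1, so 2 is a Miller–Rabin witness and 2639 is composite.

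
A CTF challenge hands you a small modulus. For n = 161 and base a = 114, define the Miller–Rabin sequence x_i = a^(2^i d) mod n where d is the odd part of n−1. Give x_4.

n − 1 = 160 = 2^5 · 5, so s = 5 and d = 5.
Repeated squaring mod 161: 114^1 ≡ 114, 114^2 ≡ 116, 114^4 ≡ 93.
5 = 4 + 1, so 114^5 ≡ 93·114 ≡ 137 (mod 161).
x_0 = 137.
x_1 = 137^2 mod 161 = 93.
x_2 = 93^2 mod 161 = 116.
x_3 = 116^2 mod 161 = 93.
x_4 = 93^2 mod 161 = 116.

116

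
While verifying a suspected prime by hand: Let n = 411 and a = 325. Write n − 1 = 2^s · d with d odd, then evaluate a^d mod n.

n − 1 = 410 = 2^1 · 205, so s = 1 and d = 205.
325^205 mod 411 = 223.

223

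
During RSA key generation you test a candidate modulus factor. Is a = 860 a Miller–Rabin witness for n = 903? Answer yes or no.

n − 1 = 902 = 2^1 · 451, so s = 1 and d = 451.
x_0 = 860^451 mod 903 = 860.
x_0 ∉ {1, 902} and s = 1, so 860 is a Miller–Rabin witness and 903 is composite.

yes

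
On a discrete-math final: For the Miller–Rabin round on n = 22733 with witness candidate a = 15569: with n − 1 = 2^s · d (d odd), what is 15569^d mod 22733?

n − 1 = 22732 = 2^2 · 5683, so s = 2 and d = 5683.
Repeated squaring mod 22733: 15569^1 ≡ 15569, 15569^2 ≡ 14515, 15569^4 ≡ 18514, 15569^8 ≡ 22, 15569^16 ≡ 484, 15569^32 ≡ 6926, 15569^64 ≡ 2846, 15569^128 ≡ 6768, 15569^256 ≡ 21562, 15569^512 ≡ 7261, 15569^1024 ≡ 4294, 15569^2048 ≡ 1973, 15569^4096 ≡ 5386.
5683 = 4096 + 1024 + 512 + 32 + 16 + 2 + 1, so 15569^5683 ≡ 5386·4294·7261·6926·484·14515·15569 ≡ 2568 (mod 22733).

2568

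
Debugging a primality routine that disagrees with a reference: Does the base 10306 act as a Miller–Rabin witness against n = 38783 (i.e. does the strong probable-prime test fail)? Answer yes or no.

n − 1 = 38782 = 2^1 · 19391, so s = 1 and d = 19391.
x_0 = 10306^19391 mod 38783 = 1.
x_0 = 1, so 10306 is not a witness.

no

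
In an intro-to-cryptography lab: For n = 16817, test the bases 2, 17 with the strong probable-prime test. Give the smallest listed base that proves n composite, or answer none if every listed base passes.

n − 1 = 16816 = 2^4 · 1051, so s = 4 and d = 1051.
Base 2: x_0 = 2^1051 mod 16817 = 8285. x_0 is neither 1 nor 16816, so continue squaring. x_1 = 8285^2 mod 16817 = 11048. x_2 = 11048^2 mod 16817 = 518. x_3 = 518^2 mod 16817 = 16069. Reached i = s−1 = 3 without hitting −1: 2 is a Miller–Rabin witness and 16817 is composite.
Base 17: x_0 = 17^1051 mod 16817 = 4039. x_0 is neither 1 nor 16816, so continue squaring. x_1 = 4039^2 mod 16817 = 1031. x_2 = 1031^2 mod 16817 = 3490. x_3 = 3490^2 mod 16817 = 4592. Reached i = s−1 = 3 without hitting −1: 17 is a Miller–Rabin witness and 16817 is composite.
The smallest witness among the given bases is 2.

2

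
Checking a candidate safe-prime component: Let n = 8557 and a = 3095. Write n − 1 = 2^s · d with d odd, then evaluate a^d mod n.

n − 1 = 8556 = 2^2 · 2139, so s = 2 and d = 2139.
3095^2139 mod 8557 = 6105.

6105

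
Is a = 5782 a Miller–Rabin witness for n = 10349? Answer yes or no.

n − 1 = 10348 = 2^2 · 2587, so s = 2 and d = 2587.
x_0 = 5782^2587 mod 10349 = 10348.
x_0 = 10348 ≡ −1, so 5782 is not a witness.

no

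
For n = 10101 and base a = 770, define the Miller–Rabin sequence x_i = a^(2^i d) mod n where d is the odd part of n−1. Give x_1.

7777

n − 1 = 10100 = 2^2 · 2525, so s = 2 and d = 2525.
x_0 = 770^2525 mod 10101 = 4949.
x_1 = 4949^2 mod 10101 = 7777.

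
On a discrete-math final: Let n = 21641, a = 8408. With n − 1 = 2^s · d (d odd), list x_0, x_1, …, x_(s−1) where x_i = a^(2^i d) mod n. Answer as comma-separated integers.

n − 1 = 21640 = 2^3 · 2705, so s = 3 and d = 2705.
x_0 = 8408^2705 mod 21641 = 8306.
x_1 = 8306^2 mod 21641 = 19769.
x_2 = 19769^2 mod 21641 = 20183.

8306, 19769, 20183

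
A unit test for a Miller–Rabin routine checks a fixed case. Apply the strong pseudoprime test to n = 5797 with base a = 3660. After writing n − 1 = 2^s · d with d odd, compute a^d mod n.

3395

n − 1 = 5796 = 2^2 · 1449, so s = 2 and d = 1449.
Repeated squaring mod 5797: 3660^1 ≡ 3660, 3660^2 ≡ 4530, 3660^4 ≡ 5317, 3660^8 ≡ 4317, 3660^16 ≡ 4931, 3660^32 ≡ 2143, 3660^64 ≡ 1225, 3660^128 ≡ 4999, 3660^256 ≡ 4931, 3660^512 ≡ 2143, 3660^1024 ≡ 1225.
1449 = 1024 + 256 + 128 + 32 + 8 + 1, so 3660^1449 ≡ 1225·4931·4999·2143·4317·3660 ≡ 3395 (mod 5797).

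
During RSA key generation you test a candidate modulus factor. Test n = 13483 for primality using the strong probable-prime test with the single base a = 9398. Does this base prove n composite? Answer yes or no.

n − 1 = 13482 = 2^1 · 6741, so s = 1 and d = 6741.
x_0 = 9398^6741 mod 13483 = 8906.
x_0 ∉ {1, 13482} and s = 1, so 9398 is a Miller–Rabin witness and 13483 is composite.

yes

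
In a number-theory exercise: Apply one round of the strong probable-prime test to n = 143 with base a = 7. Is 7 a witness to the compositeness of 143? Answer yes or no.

yes

n − 1 = 142 = 2^1 · 71, so s = 1 and d = 71.
Repeated squaring mod 143: 7^1 ≡ 7, 7^2 ≡ 49, 7^4 ≡ 113, 7^8 ≡ 42, 7^16 ≡ 48, 7^32 ≡ 16, 7^64 ≡ 113.
71 = 64 + 4 + 2 + 1, so 7^71 ≡ 113·113·49·7 ≡ 106 (mod 143).
x_0 = 7^71 mod 143 = 106.
x_0 ∉ {1, 142} and s = 1, so 7 is a Miller–Rabin witness and 143 is composite.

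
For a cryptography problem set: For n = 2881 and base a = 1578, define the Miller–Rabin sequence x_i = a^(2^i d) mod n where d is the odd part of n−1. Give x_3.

1810

n − 1 = 2880 = 2^6 · 45, so s = 6 and d = 45.
Repeated squaring mod 2881: 1578^1 ≡ 1578, 1578^2 ≡ 900, 1578^4 ≡ 439, 1578^8 ≡ 2575, 1578^16 ≡ 1444, 1578^32 ≡ 2173.
45 = 32 + 8 + 4 + 1, so 1578^45 ≡ 2173·2575·439·1578 ≡ 2748 (mod 2881).
x_0 = 2748.
x_1 = 2748^2 mod 2881 = 403.
x_2 = 403^2 mod 2881 = 1073.
x_3 = 1073^2 mod 2881 = 1810.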